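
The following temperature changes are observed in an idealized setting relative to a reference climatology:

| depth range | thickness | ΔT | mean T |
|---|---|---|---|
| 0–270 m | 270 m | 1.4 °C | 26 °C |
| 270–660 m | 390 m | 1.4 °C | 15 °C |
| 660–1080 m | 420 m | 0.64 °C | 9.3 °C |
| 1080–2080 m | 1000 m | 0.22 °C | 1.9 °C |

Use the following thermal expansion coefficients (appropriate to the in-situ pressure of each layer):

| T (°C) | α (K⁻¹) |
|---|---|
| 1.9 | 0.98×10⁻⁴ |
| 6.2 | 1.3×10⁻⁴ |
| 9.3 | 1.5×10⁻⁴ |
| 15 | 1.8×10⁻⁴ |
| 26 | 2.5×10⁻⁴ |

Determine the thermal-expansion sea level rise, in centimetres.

Layer 1 at 26 °C → α = 2.5×10⁻⁴ K⁻¹
Layer 2 at 15 °C → α = 1.8×10⁻⁴ K⁻¹
Layer 3 at 9.3 °C → α = 1.5×10⁻⁴ K⁻¹
Layer 4 at 1.9 °C → α = 0.98×10⁻⁴ K⁻¹
2.5×10⁻⁴ × 270 × 1.4 = 0.09450 m
270–660 m: 390 × 1.4 × 1.8×10⁻⁴ = 0.09828 m
1.5×10⁻⁴ × 420 × 0.64 = 0.04032 m
0.22 × 0.98×10⁻⁴ × 1000 = 0.02156 m
Δh = 0.09450 + 0.09828 + 0.04032 + 0.02156 = 0.25466 m

25.5 cm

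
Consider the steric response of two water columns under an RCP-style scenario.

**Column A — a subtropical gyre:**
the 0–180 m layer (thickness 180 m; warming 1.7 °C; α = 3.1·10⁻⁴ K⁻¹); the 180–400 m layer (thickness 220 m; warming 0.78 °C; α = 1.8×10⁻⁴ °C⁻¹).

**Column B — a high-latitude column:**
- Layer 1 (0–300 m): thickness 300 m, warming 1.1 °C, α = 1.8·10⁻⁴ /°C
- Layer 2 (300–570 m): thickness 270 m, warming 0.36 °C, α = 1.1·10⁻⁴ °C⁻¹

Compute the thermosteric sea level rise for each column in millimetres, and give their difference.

A 0–180 m: 1.7 × 180 × 3.1×10⁻⁴ = 0.09486 m
A 180–400 m: 0.78 × 1.8×10⁻⁴ × 220 = 0.030888 m
A total: 0.125748 m
B Layer 1: 1.8×10⁻⁴ × 1.1 × 300 = 0.05940 m
B 300–570 m: 0.36 × 270 × 1.1×10⁻⁴ = 0.010692 m
B total: 0.070092 m
Difference: 0.125748 − 0.070092 = 0.055656 m

Δh_A ≈ 126 mm, Δh_B ≈ 70.1 mm; difference ≈ 55.7 mm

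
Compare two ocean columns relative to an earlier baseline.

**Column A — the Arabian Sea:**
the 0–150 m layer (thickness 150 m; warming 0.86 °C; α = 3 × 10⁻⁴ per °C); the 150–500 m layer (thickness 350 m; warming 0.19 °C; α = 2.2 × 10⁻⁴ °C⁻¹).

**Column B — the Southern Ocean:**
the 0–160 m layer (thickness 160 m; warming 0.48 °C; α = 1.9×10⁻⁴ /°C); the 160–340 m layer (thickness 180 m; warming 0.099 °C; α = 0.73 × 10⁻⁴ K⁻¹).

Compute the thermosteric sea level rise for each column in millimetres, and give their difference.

A: 53.3 mm; B: 15.9 mm; difference 37.4 mm

A 0–150 m: 3×10⁻⁴ × 0.86 × 150 = 0.03870 m
A 0.19 × 350 × 2.2×10⁻⁴ = 0.01463 m
A total: 0.05333 m
B Layer 1: 0.48 × 1.9×10⁻⁴ × 160 = 0.014592 m
B Layer 2: 0.099 × 0.73×10⁻⁴ × 180 = 0.00130086 m
B total: 0.01589286 m
Difference: 0.05333 − 0.01589286 = 0.03743714 m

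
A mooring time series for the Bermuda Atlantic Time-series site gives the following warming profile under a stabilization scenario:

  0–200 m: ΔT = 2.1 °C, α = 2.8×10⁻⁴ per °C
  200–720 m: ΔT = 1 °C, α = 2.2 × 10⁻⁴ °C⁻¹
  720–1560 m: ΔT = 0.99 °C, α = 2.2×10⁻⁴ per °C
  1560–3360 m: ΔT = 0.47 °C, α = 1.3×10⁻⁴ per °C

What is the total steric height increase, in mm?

about 520 mm

2.1 × 200 × 2.8×10⁻⁴ = 0.11760 m
Layer 2: 2.2×10⁻⁴ × 1 × 520 = 0.11440 m
840 × 2.2×10⁻⁴ × 0.99 = 0.182952 m
0.47 × 1.3×10⁻⁴ × 1800 = 0.10998 m
Δh = 0.11760 + 0.11440 + 0.182952 + 0.10998 = 0.524932 m ≈ 520 mm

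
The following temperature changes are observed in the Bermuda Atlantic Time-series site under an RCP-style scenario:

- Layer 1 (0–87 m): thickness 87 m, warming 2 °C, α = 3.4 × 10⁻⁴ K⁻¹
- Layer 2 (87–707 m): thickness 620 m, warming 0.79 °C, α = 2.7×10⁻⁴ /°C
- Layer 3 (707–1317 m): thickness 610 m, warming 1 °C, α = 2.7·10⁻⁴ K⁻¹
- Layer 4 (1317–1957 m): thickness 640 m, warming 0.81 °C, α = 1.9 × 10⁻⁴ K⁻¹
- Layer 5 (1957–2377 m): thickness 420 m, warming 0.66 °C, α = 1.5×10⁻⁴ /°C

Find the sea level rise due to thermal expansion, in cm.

49.6 cm

Layer 1: 2 × 3.4×10⁻⁴ × 87 = 0.05916 m
87–707 m: 620 × 2.7×10⁻⁴ × 0.79 = 0.132246 m
707–1317 m: 1 × 2.7×10⁻⁴ × 610 = 0.16470 m
1317–1957 m: 640 × 1.9×10⁻⁴ × 0.81 = 0.098496 m
1957–2377 m: 420 × 0.66 × 1.5×10⁻⁴ = 0.04158 m
Δh = 0.05916 + 0.132246 + 0.16470 + 0.098496 + 0.04158 = 0.496182 m ≈ 49.6 cm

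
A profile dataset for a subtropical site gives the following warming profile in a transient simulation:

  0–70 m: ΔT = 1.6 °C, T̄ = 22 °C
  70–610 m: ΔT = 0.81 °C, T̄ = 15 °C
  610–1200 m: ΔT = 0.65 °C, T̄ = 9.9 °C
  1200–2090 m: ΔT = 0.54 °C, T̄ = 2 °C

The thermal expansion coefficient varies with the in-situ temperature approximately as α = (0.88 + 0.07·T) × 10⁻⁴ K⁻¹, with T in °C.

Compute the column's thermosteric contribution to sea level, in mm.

Δh = 221 mm

Layer 1: α = (0.88 + 0.07×22)×10⁻⁴ = 2.42×10⁻⁴ K⁻¹
Layer 2: α = (0.88 + 0.07×15)×10⁻⁴ = 1.93×10⁻⁴ K⁻¹
Layer 3: α = (0.88 + 0.07×9.9)×10⁻⁴ = 1.573×10⁻⁴ K⁻¹
Layer 4: α = (0.88 + 0.07×2)×10⁻⁴ = 1.02×10⁻⁴ K⁻¹
70 × 1.6 × 2.42×10⁻⁴ = 0.027104 m
0.81 × 1.93×10⁻⁴ × 540 = 0.0844182 m
Layer 3: 590 × 1.573×10⁻⁴ × 0.65 = 0.06032455 m
Layer 4: 0.54 × 1.02×10⁻⁴ × 890 = 0.0490212 m
Δh = 0.027104 + 0.0844182 + 0.06032455 + 0.0490212 = 0.22086795 m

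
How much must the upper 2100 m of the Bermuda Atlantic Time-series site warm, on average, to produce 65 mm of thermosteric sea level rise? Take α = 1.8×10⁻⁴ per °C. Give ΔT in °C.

ΔT = Δh/(αH) = 0.065 / (1.8×10⁻⁴ × 2100) ≈ 0.1720 °C

0.172 °C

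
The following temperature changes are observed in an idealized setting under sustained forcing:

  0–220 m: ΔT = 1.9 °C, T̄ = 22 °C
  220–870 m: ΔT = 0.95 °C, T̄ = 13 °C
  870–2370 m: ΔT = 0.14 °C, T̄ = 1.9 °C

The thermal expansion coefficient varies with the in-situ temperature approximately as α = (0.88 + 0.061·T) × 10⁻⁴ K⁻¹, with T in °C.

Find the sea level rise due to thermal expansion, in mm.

Layer 1: α = (0.88 + 0.061×22)×10⁻⁴ = 2.222×10⁻⁴ K⁻¹
Layer 2: α = (0.88 + 0.061×13)×10⁻⁴ = 1.673×10⁻⁴ K⁻¹
Layer 3: α = (0.88 + 0.061×1.9)×10⁻⁴ = 0.9959×10⁻⁴ K⁻¹
Layer 1: 220 × 1.9 × 2.222×10⁻⁴ = 0.0928796 m
220–870 m: 1.673×10⁻⁴ × 650 × 0.95 = 0.10330775 m
870–2370 m: 0.14 × 1500 × 0.9959×10⁻⁴ = 0.0209139 m
Δh = 0.0928796 + 0.10330775 + 0.0209139 = 0.21710125 m ≈ 217 mm

Δh = 217 mm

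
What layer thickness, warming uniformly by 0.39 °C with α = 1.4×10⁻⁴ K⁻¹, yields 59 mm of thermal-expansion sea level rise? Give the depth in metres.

about 1100 m

H = Δh/(αΔT) = 0.059 / (1.4×10⁻⁴ × 0.39) ≈ 1081 m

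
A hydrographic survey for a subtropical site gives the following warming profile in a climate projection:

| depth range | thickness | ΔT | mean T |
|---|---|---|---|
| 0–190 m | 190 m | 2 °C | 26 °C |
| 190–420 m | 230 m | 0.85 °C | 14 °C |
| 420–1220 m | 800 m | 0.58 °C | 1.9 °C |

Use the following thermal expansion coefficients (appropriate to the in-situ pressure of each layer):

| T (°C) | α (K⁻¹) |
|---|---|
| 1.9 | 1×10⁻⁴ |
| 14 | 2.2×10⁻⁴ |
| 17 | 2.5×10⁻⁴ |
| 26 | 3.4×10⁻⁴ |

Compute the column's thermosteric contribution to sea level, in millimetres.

about 219 mm

Layer 1 at 26 °C → α = 3.4×10⁻⁴ K⁻¹
Layer 2 at 14 °C → α = 2.2×10⁻⁴ K⁻¹
Layer 3 at 1.9 °C → α = 1×10⁻⁴ K⁻¹
Layer 1: 3.4×10⁻⁴ × 2 × 190 = 0.12920 m
Layer 2: 230 × 2.2×10⁻⁴ × 0.85 = 0.04301 m
420–1220 m: 1×10⁻⁴ × 800 × 0.58 = 0.04640 m
Δh = 0.12920 + 0.04301 + 0.04640 = 0.21861 m ≈ 219 mm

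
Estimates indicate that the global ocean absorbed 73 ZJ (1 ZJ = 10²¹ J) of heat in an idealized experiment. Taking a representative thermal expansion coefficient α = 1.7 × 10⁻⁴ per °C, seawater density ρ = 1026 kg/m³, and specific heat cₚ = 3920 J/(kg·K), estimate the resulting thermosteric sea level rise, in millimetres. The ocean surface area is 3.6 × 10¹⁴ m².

Per unit area: Q = 73×10²¹ / (3.6×10¹⁴) ≈ 2.028×10⁸ J/m²
Δh = αQ/(ρcₚ) = 1.7×10⁻⁴ × 2.028×10⁸ / (1026 × 3920) ≈ 0.008572 m

8.57 mm of thermosteric rise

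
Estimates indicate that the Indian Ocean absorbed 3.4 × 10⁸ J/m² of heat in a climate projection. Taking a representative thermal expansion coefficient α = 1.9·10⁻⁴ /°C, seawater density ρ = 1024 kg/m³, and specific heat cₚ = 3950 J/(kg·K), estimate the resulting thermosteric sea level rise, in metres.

0.0160 m

Δh = αQ/(ρcₚ) = 1.9×10⁻⁴ × 3.4×10⁸ / (1024 × 3950) ≈ 0.015971 m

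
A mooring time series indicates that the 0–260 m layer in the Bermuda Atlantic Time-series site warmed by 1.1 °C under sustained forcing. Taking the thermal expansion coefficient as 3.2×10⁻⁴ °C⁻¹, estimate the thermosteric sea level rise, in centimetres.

9.2 cm of thermosteric rise

Δh = αΔT·H = 3.2×10⁻⁴ × 1.1 × 260 = 0.09152 m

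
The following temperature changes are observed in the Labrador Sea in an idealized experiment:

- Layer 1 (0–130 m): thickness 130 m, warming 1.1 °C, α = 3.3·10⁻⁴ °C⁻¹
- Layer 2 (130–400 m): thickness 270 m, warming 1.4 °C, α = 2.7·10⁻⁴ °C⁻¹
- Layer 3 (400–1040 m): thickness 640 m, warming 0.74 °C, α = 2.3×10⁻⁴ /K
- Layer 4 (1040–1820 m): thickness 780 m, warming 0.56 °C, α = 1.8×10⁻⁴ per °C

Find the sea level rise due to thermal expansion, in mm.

Δh ≈ 340 mm

3.3×10⁻⁴ × 130 × 1.1 = 0.04719 m
Layer 2: 270 × 2.7×10⁻⁴ × 1.4 = 0.10206 m
400–1040 m: 0.74 × 2.3×10⁻⁴ × 640 = 0.108928 m
1.8×10⁻⁴ × 0.56 × 780 = 0.078624 m
Δh = 0.04719 + 0.10206 + 0.108928 + 0.078624 = 0.336802 m ≈ 340 mm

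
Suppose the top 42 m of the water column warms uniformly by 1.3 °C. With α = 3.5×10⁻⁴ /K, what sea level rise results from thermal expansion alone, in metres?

Δh = 0.0191 m

Δh = αΔT·H = 3.5×10⁻⁴ × 1.3 × 42 = 0.01911 m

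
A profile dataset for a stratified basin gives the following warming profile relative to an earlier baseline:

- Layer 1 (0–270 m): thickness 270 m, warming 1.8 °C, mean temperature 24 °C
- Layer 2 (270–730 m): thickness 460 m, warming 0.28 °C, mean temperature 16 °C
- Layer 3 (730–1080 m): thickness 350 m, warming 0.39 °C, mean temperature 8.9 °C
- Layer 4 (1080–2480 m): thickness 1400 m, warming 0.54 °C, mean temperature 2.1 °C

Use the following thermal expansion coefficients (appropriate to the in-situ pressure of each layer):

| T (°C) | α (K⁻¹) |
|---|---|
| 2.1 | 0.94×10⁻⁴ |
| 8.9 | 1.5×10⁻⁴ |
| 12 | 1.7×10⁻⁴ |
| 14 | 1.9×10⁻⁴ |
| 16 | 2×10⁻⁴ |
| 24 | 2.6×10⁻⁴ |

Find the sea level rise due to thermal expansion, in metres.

Layer 1 at 24 °C → α = 2.6×10⁻⁴ K⁻¹
Layer 2 at 16 °C → α = 2×10⁻⁴ K⁻¹
Layer 3 at 8.9 °C → α = 1.5×10⁻⁴ K⁻¹
Layer 4 at 2.1 °C → α = 0.94×10⁻⁴ K⁻¹
1.8 × 270 × 2.6×10⁻⁴ = 0.12636 m
Layer 2: 2×10⁻⁴ × 460 × 0.28 = 0.02576 m
0.39 × 350 × 1.5×10⁻⁴ = 0.020475 m
1080–2480 m: 0.94×10⁻⁴ × 1400 × 0.54 = 0.071064 m
Δh = 0.12636 + 0.02576 + 0.020475 + 0.071064 = 0.243659 m ≈ 0.244 m

Δh = 0.244 m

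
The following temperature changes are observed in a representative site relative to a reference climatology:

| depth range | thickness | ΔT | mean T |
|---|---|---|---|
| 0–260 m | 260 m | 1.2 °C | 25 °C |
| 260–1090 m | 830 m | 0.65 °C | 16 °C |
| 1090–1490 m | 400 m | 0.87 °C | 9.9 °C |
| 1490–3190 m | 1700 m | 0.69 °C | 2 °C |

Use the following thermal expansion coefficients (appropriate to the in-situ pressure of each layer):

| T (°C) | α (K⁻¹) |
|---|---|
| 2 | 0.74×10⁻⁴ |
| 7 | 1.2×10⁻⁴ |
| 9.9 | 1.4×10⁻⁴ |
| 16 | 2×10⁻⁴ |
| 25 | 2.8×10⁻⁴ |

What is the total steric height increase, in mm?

Δh ≈ 331 mm

Layer 1 at 25 °C → α = 2.8×10⁻⁴ K⁻¹
Layer 2 at 16 °C → α = 2×10⁻⁴ K⁻¹
Layer 3 at 9.9 °C → α = 1.4×10⁻⁴ K⁻¹
Layer 4 at 2 °C → α = 0.74×10⁻⁴ K⁻¹
1.2 × 2.8×10⁻⁴ × 260 = 0.08736 m
260–1090 m: 830 × 0.65 × 2×10⁻⁴ = 0.10790 m
0.87 × 1.4×10⁻⁴ × 400 = 0.04872 m
1490–3190 m: 0.74×10⁻⁴ × 0.69 × 1700 = 0.086802 m
Δh = 0.08736 + 0.10790 + 0.04872 + 0.086802 = 0.330782 m ≈ 331 mm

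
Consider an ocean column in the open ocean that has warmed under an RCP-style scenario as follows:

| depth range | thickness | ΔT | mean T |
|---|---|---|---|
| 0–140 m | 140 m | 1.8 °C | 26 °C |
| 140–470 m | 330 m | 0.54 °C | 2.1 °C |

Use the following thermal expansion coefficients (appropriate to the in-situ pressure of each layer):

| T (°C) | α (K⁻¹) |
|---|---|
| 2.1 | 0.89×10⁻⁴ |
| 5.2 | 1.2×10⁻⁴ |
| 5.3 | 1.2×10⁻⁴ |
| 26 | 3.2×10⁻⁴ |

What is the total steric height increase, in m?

about 0.0965 m

Layer 1 at 26 °C → α = 3.2×10⁻⁴ K⁻¹
Layer 2 at 2.1 °C → α = 0.89×10⁻⁴ K⁻¹
3.2×10⁻⁴ × 140 × 1.8 = 0.08064 m
330 × 0.89×10⁻⁴ × 0.54 = 0.0158598 m
Δh = 0.08064 + 0.0158598 = 0.0964998 m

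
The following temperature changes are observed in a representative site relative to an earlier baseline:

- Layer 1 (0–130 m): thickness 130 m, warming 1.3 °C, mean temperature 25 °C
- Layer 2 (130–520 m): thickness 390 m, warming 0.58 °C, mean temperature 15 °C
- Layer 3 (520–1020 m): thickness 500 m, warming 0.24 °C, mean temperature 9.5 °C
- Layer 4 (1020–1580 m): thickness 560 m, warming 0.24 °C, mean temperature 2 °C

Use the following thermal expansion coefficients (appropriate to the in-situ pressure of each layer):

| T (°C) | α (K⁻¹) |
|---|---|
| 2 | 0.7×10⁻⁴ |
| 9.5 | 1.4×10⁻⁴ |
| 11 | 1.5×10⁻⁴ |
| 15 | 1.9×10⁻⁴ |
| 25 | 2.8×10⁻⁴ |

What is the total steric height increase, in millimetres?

117 mm of thermosteric rise

Layer 1 at 25 °C → α = 2.8×10⁻⁴ K⁻¹
Layer 2 at 15 °C → α = 1.9×10⁻⁴ K⁻¹
Layer 3 at 9.5 °C → α = 1.4×10⁻⁴ K⁻¹
Layer 4 at 2 °C → α = 0.7×10⁻⁴ K⁻¹
2.8×10⁻⁴ × 1.3 × 130 = 0.04732 m
0.58 × 390 × 1.9×10⁻⁴ = 0.042978 m
1.4×10⁻⁴ × 0.24 × 500 = 0.01680 m
Layer 4: 0.7×10⁻⁴ × 560 × 0.24 = 0.009408 m
Δh = 0.04732 + 0.042978 + 0.01680 + 0.009408 = 0.116506 m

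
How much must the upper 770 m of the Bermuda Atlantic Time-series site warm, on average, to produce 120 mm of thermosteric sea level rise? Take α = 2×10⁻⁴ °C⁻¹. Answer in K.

ΔT = Δh/(αH) = 0.12 / (2×10⁻⁴ × 770) ≈ 0.7792 K

ΔT ≈ 0.78 K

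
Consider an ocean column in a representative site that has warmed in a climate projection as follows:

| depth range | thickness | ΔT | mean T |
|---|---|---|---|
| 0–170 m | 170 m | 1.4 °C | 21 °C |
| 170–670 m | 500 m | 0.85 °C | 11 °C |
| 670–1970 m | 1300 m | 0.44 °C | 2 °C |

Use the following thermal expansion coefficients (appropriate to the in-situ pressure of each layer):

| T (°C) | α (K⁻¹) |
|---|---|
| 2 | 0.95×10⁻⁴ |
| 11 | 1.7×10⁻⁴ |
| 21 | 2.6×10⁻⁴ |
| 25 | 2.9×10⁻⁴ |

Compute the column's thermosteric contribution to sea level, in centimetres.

about 18.8 cm

Layer 1 at 21 °C → α = 2.6×10⁻⁴ K⁻¹
Layer 2 at 11 °C → α = 1.7×10⁻⁴ K⁻¹
Layer 3 at 2 °C → α = 0.95×10⁻⁴ K⁻¹
1.4 × 170 × 2.6×10⁻⁴ = 0.06188 m
170–670 m: 500 × 0.85 × 1.7×10⁻⁴ = 0.07225 m
670–1970 m: 1300 × 0.44 × 0.95×10⁻⁴ = 0.05434 m
Δh = 0.06188 + 0.07225 + 0.05434 = 0.18847 m ≈ 18.8 cm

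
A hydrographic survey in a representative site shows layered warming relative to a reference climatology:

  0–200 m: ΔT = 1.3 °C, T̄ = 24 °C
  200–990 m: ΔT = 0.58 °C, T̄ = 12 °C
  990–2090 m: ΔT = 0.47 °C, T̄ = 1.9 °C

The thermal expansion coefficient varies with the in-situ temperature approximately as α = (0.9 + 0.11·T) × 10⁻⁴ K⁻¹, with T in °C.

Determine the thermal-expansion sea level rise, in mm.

Δh = 250 mm

Layer 1: α = (0.9 + 0.11×24)×10⁻⁴ = 3.54×10⁻⁴ K⁻¹
Layer 2: α = (0.9 + 0.11×12)×10⁻⁴ = 2.22×10⁻⁴ K⁻¹
Layer 3: α = (0.9 + 0.11×1.9)×10⁻⁴ = 1.109×10⁻⁴ K⁻¹
0–200 m: 3.54×10⁻⁴ × 200 × 1.3 = 0.09204 m
0.58 × 790 × 2.22×10⁻⁴ = 0.1017204 m
1100 × 0.47 × 1.109×10⁻⁴ = 0.0573353 m
Δh = 0.09204 + 0.1017204 + 0.0573353 = 0.2510957 m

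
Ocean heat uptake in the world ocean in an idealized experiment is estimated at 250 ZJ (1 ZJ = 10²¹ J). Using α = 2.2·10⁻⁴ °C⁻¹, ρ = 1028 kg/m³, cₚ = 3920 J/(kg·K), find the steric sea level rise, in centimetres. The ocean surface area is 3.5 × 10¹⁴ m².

Per unit area: Q = 250×10²¹ / (3.5×10¹⁴) ≈ 7.143×10⁸ J/m²
Δh = αQ/(ρcₚ) = 2.2×10⁻⁴ × 7.143×10⁸ / (1028 × 3920) ≈ 0.038996 m

3.90 cm of thermosteric rise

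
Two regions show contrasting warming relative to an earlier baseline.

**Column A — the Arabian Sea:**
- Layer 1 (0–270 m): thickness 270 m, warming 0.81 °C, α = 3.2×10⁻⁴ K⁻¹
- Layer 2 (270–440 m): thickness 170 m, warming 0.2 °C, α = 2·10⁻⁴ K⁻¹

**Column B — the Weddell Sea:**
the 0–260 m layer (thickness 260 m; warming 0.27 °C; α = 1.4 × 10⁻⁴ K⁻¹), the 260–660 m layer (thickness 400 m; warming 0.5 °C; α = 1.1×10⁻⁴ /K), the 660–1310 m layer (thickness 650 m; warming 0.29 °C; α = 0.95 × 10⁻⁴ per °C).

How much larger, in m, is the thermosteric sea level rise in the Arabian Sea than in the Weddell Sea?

A 0–270 m: 0.81 × 3.2×10⁻⁴ × 270 = 0.069984 m
A Layer 2: 170 × 0.2 × 2×10⁻⁴ = 0.00680 m
A total: 0.076784 m
B Layer 1: 1.4×10⁻⁴ × 0.27 × 260 = 0.009828 m
B Layer 2: 1.1×10⁻⁴ × 0.5 × 400 = 0.02200 m
B 0.95×10⁻⁴ × 0.29 × 650 = 0.0179075 m
B total: 0.0497355 m
Difference: 0.076784 − 0.0497355 = 0.0270485 m

Δh_A − Δh_B ≈ 0.027 m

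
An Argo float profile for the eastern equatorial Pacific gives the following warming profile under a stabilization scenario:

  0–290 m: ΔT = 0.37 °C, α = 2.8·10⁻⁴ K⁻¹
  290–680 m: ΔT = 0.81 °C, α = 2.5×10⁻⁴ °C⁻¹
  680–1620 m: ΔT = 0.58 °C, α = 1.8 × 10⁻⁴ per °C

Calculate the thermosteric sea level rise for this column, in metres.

Δh ≈ 0.207 m

Layer 1: 0.37 × 2.8×10⁻⁴ × 290 = 0.030044 m
390 × 0.81 × 2.5×10⁻⁴ = 0.078975 m
680–1620 m: 0.58 × 940 × 1.8×10⁻⁴ = 0.098136 m
Δh = 0.030044 + 0.078975 + 0.098136 = 0.207155 m ≈ 0.207 m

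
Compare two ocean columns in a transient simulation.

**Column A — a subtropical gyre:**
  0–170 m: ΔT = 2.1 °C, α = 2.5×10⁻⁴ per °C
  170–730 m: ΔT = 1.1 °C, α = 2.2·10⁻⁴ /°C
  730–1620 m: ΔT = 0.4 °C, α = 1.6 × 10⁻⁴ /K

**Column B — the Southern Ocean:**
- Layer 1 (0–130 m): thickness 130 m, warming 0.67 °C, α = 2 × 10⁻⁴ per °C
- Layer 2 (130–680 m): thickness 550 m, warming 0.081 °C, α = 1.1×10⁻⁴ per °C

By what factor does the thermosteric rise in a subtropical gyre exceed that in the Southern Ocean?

12.6

A 0–170 m: 2.1 × 2.5×10⁻⁴ × 170 = 0.08925 m
A 560 × 1.1 × 2.2×10⁻⁴ = 0.13552 m
A 730–1620 m: 0.4 × 890 × 1.6×10⁻⁴ = 0.05696 m
A total: 0.28173 m
B 130 × 0.67 × 2×10⁻⁴ = 0.01742 m
B Layer 2: 0.081 × 1.1×10⁻⁴ × 550 = 0.0049005 m
B total: 0.0223205 m
Ratio: 0.28173 / 0.0223205 ≈ 12.62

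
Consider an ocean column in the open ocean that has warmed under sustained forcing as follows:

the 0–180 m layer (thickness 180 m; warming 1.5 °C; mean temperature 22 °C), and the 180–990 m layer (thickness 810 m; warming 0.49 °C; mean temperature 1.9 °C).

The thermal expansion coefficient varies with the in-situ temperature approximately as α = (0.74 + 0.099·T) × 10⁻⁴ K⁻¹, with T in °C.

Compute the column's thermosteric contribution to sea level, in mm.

Δh ≈ 116 mm

Layer 1: α = (0.74 + 0.099×22)×10⁻⁴ = 2.918×10⁻⁴ K⁻¹
Layer 2: α = (0.74 + 0.099×1.9)×10⁻⁴ = 0.9281×10⁻⁴ K⁻¹
0–180 m: 180 × 2.918×10⁻⁴ × 1.5 = 0.078786 m
810 × 0.9281×10⁻⁴ × 0.49 = 0.036836289 m
Δh = 0.078786 + 0.036836289 = 0.115622289 m ≈ 116 mm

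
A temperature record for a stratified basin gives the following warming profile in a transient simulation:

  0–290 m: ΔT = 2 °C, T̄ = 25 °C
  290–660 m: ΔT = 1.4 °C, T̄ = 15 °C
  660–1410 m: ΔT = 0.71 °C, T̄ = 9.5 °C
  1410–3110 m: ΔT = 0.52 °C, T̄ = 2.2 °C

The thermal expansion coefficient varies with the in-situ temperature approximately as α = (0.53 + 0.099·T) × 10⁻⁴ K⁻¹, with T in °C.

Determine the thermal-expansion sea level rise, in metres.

Δh = 0.423 m

Layer 1: α = (0.53 + 0.099×25)×10⁻⁴ = 3.005×10⁻⁴ K⁻¹
Layer 2: α = (0.53 + 0.099×15)×10⁻⁴ = 2.015×10⁻⁴ K⁻¹
Layer 3: α = (0.53 + 0.099×9.5)×10⁻⁴ = 1.4705×10⁻⁴ K⁻¹
Layer 4: α = (0.53 + 0.099×2.2)×10⁻⁴ = 0.7478×10⁻⁴ K⁻¹
Layer 1: 3.005×10⁻⁴ × 2 × 290 = 0.17429 m
290–660 m: 370 × 1.4 × 2.015×10⁻⁴ = 0.104377 m
750 × 1.4705×10⁻⁴ × 0.71 = 0.078304125 m
1410–3110 m: 0.7478×10⁻⁴ × 1700 × 0.52 = 0.06610552 m
Δh = 0.17429 + 0.104377 + 0.078304125 + 0.06610552 = 0.423076645 m ≈ 0.423 m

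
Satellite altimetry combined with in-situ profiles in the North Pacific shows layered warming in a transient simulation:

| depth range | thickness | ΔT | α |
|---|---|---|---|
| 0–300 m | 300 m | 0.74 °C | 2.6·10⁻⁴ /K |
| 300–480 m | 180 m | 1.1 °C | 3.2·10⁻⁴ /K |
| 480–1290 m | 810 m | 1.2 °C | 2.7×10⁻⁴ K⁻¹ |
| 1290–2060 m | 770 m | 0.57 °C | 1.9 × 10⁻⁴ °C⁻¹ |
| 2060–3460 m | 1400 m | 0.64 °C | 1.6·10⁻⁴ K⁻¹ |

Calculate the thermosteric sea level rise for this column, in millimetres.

300 × 0.74 × 2.6×10⁻⁴ = 0.05772 m
3.2×10⁻⁴ × 1.1 × 180 = 0.06336 m
480–1290 m: 810 × 2.7×10⁻⁴ × 1.2 = 0.26244 m
Layer 4: 1.9×10⁻⁴ × 770 × 0.57 = 0.083391 m
Layer 5: 1.6×10⁻⁴ × 0.64 × 1400 = 0.14336 m
Δh = 0.05772 + 0.06336 + 0.26244 + 0.083391 + 0.14336 = 0.610271 m

610 mm of thermosteric rise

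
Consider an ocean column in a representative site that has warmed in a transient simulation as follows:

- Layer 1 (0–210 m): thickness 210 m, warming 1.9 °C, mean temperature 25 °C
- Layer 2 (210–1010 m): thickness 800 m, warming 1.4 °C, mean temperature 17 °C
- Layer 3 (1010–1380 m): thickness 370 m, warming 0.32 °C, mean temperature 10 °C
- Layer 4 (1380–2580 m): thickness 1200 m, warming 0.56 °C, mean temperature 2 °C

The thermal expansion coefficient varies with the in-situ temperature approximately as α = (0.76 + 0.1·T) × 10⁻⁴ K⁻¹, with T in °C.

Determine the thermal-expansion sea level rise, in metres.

Layer 1: α = (0.76 + 0.1×25)×10⁻⁴ = 3.26×10⁻⁴ K⁻¹
Layer 2: α = (0.76 + 0.1×17)×10⁻⁴ = 2.46×10⁻⁴ K⁻¹
Layer 3: α = (0.76 + 0.1×10)×10⁻⁴ = 1.76×10⁻⁴ K⁻¹
Layer 4: α = (0.76 + 0.1×2)×10⁻⁴ = 0.96×10⁻⁴ K⁻¹
3.26×10⁻⁴ × 1.9 × 210 = 0.130074 m
Layer 2: 2.46×10⁻⁴ × 1.4 × 800 = 0.27552 m
1010–1380 m: 0.32 × 1.76×10⁻⁴ × 370 = 0.0208384 m
Layer 4: 1200 × 0.96×10⁻⁴ × 0.56 = 0.064512 m
Δh = 0.130074 + 0.27552 + 0.0208384 + 0.064512 = 0.4909444 m

about 0.491 m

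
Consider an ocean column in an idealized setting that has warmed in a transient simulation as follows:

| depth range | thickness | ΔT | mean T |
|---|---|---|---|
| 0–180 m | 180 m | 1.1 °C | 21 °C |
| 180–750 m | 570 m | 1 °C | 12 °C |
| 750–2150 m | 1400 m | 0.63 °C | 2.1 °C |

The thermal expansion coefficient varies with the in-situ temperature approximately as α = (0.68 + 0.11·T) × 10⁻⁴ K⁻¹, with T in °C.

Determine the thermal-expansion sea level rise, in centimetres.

Layer 1: α = (0.68 + 0.11×21)×10⁻⁴ = 2.99×10⁻⁴ K⁻¹
Layer 2: α = (0.68 + 0.11×12)×10⁻⁴ = 2×10⁻⁴ K⁻¹
Layer 3: α = (0.68 + 0.11×2.1)×10⁻⁴ = 0.911×10⁻⁴ K⁻¹
Layer 1: 180 × 2.99×10⁻⁴ × 1.1 = 0.059202 m
180–750 m: 1 × 570 × 2×10⁻⁴ = 0.11400 m
Layer 3: 0.63 × 1400 × 0.911×10⁻⁴ = 0.0803502 m
Δh = 0.059202 + 0.11400 + 0.0803502 = 0.2535522 m

Δh = 25.4 cm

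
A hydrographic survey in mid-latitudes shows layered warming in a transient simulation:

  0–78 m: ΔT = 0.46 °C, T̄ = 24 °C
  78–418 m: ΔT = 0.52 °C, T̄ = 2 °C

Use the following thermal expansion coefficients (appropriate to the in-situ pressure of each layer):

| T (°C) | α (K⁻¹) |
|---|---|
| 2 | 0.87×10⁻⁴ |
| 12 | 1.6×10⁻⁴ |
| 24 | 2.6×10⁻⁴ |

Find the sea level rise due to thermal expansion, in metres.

Layer 1 at 24 °C → α = 2.6×10⁻⁴ K⁻¹
Layer 2 at 2 °C → α = 0.87×10⁻⁴ K⁻¹
0–78 m: 2.6×10⁻⁴ × 78 × 0.46 = 0.0093288 m
340 × 0.52 × 0.87×10⁻⁴ = 0.0153816 m
Δh = 0.0093288 + 0.0153816 = 0.0247104 m ≈ 0.025 m

Δh = 0.025 m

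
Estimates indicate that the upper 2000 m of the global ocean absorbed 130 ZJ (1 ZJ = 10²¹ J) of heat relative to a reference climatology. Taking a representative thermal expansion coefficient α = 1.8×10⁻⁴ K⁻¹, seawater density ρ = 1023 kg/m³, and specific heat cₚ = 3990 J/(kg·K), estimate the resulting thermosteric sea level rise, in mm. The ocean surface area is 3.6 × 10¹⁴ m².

Per unit area: Q = 130×10²¹ / (3.6×10¹⁴) ≈ 3.611×10⁸ J/m²
Δh = αQ/(ρcₚ) = 1.8×10⁻⁴ × 3.611×10⁸ / (1023 × 3990) ≈ 0.015924 m

about 15.9 mm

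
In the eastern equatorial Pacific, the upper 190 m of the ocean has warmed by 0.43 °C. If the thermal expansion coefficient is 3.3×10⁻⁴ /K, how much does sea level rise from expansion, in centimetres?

Δh = αΔT·H = 3.3×10⁻⁴ × 0.43 × 190 = 0.026961 m

about 2.70 cm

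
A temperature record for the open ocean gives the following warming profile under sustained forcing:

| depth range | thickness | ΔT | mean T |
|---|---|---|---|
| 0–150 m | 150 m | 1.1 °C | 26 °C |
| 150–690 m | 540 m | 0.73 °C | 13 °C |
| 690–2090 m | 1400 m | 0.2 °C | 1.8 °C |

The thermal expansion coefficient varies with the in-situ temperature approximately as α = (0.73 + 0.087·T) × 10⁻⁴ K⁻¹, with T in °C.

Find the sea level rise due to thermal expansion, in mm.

148 mm

Layer 1: α = (0.73 + 0.087×26)×10⁻⁴ = 2.992×10⁻⁴ K⁻¹
Layer 2: α = (0.73 + 0.087×13)×10⁻⁴ = 1.861×10⁻⁴ K⁻¹
Layer 3: α = (0.73 + 0.087×1.8)×10⁻⁴ = 0.8866×10⁻⁴ K⁻¹
0–150 m: 2.992×10⁻⁴ × 1.1 × 150 = 0.049368 m
540 × 1.861×10⁻⁴ × 0.73 = 0.07336062 m
Layer 3: 0.2 × 1400 × 0.8866×10⁻⁴ = 0.0248248 m
Δh = 0.049368 + 0.07336062 + 0.0248248 = 0.14755342 m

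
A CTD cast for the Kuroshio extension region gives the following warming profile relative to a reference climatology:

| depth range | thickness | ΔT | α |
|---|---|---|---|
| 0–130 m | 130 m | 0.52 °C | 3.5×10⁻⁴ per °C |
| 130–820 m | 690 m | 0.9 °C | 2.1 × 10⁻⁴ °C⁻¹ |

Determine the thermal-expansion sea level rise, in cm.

0–130 m: 130 × 3.5×10⁻⁴ × 0.52 = 0.02366 m
0.9 × 2.1×10⁻⁴ × 690 = 0.13041 m
Δh = 0.02366 + 0.13041 = 0.15407 m

15.4 cm of thermosteric rise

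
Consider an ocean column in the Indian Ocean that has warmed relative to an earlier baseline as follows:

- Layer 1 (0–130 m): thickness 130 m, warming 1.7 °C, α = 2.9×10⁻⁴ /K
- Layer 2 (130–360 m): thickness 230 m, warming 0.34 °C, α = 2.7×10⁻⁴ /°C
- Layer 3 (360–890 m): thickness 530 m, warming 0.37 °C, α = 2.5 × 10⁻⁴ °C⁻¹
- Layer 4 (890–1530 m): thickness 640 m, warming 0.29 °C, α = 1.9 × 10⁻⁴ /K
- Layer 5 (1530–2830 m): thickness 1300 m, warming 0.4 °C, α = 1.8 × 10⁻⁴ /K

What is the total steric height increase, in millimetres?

0–130 m: 130 × 2.9×10⁻⁴ × 1.7 = 0.06409 m
Layer 2: 0.34 × 230 × 2.7×10⁻⁴ = 0.021114 m
Layer 3: 0.37 × 2.5×10⁻⁴ × 530 = 0.049025 m
890–1530 m: 1.9×10⁻⁴ × 0.29 × 640 = 0.035264 m
1530–2830 m: 1300 × 0.4 × 1.8×10⁻⁴ = 0.09360 m
Δh = 0.06409 + 0.021114 + 0.049025 + 0.035264 + 0.09360 = 0.263093 m

Δh ≈ 260 mm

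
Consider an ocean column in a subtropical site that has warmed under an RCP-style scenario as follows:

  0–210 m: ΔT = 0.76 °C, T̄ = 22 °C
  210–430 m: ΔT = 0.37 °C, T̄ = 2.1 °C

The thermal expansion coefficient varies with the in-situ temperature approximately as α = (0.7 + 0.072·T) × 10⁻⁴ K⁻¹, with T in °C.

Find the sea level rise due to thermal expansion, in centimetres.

Layer 1: α = (0.7 + 0.072×22)×10⁻⁴ = 2.284×10⁻⁴ K⁻¹
Layer 2: α = (0.7 + 0.072×2.1)×10⁻⁴ = 0.8512×10⁻⁴ K⁻¹
0–210 m: 2.284×10⁻⁴ × 0.76 × 210 = 0.03645264 m
Layer 2: 0.37 × 0.8512×10⁻⁴ × 220 = 0.006928768 m
Δh = 0.03645264 + 0.006928768 = 0.043381408 m

Δh ≈ 4.34 cm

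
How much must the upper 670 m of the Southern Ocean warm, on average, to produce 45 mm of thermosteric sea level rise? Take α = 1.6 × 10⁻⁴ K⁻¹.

about 0.42 K

ΔT = Δh/(αH) = 0.045 / (1.6×10⁻⁴ × 670) ≈ 0.4198 K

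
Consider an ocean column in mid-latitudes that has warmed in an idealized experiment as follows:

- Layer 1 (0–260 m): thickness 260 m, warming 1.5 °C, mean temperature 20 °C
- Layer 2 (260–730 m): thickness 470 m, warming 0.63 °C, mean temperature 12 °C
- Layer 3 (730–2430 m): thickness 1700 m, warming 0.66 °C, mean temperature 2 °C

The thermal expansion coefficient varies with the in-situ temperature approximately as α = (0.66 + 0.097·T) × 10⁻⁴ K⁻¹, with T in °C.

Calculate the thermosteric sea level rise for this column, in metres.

about 0.25 m

Layer 1: α = (0.66 + 0.097×20)×10⁻⁴ = 2.6×10⁻⁴ K⁻¹
Layer 2: α = (0.66 + 0.097×12)×10⁻⁴ = 1.824×10⁻⁴ K⁻¹
Layer 3: α = (0.66 + 0.097×2)×10⁻⁴ = 0.854×10⁻⁴ K⁻¹
1.5 × 2.6×10⁻⁴ × 260 = 0.10140 m
Layer 2: 470 × 0.63 × 1.824×10⁻⁴ = 0.05400864 m
730–2430 m: 0.854×10⁻⁴ × 0.66 × 1700 = 0.0958188 m
Δh = 0.10140 + 0.05400864 + 0.0958188 = 0.25122744 m ≈ 0.25 m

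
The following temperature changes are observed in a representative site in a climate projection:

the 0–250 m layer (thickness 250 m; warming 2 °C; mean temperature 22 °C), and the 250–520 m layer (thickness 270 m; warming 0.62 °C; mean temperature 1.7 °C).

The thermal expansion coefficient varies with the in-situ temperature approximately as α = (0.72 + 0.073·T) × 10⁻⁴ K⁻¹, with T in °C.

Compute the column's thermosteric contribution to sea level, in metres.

0.130 m of thermosteric rise

Layer 1: α = (0.72 + 0.073×22)×10⁻⁴ = 2.326×10⁻⁴ K⁻¹
Layer 2: α = (0.72 + 0.073×1.7)×10⁻⁴ = 0.8441×10⁻⁴ K⁻¹
Layer 1: 2.326×10⁻⁴ × 2 × 250 = 0.11630 m
Layer 2: 0.62 × 270 × 0.8441×10⁻⁴ = 0.014130234 m
Δh = 0.11630 + 0.014130234 = 0.130430234 m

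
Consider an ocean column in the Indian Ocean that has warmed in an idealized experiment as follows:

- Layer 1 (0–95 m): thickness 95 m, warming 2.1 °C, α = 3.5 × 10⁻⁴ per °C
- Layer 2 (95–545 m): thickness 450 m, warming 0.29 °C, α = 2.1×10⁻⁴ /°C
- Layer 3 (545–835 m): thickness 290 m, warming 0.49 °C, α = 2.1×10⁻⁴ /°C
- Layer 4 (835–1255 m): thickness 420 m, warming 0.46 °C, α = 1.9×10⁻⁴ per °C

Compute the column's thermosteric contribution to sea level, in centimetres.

Δh ≈ 16.4 cm

0–95 m: 95 × 2.1 × 3.5×10⁻⁴ = 0.069825 m
2.1×10⁻⁴ × 0.29 × 450 = 0.027405 m
2.1×10⁻⁴ × 290 × 0.49 = 0.029841 m
Layer 4: 0.46 × 1.9×10⁻⁴ × 420 = 0.036708 m
Δh = 0.069825 + 0.027405 + 0.029841 + 0.036708 = 0.163779 m ≈ 16.4 cm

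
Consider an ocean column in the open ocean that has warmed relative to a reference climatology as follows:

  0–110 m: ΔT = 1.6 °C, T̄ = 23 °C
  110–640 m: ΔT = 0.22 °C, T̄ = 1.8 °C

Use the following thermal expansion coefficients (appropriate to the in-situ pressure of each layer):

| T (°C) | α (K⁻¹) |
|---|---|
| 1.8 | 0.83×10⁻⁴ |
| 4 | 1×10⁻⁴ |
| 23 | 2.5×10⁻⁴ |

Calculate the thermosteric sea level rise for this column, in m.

Δh ≈ 0.0537 m

Layer 1 at 23 °C → α = 2.5×10⁻⁴ K⁻¹
Layer 2 at 1.8 °C → α = 0.83×10⁻⁴ K⁻¹
Layer 1: 2.5×10⁻⁴ × 110 × 1.6 = 0.04400 m
Layer 2: 0.22 × 530 × 0.83×10⁻⁴ = 0.0096778 m
Δh = 0.04400 + 0.0096778 = 0.0536778 m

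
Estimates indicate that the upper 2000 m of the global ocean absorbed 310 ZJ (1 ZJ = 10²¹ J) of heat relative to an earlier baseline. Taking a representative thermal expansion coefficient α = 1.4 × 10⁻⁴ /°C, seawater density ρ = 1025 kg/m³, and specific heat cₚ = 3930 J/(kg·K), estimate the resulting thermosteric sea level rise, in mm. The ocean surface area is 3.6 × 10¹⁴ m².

about 30 mm

Per unit area: Q = 310×10²¹ / (3.6×10¹⁴) ≈ 8.611×10⁸ J/m²
Δh = αQ/(ρcₚ) = 1.4×10⁻⁴ × 8.611×10⁸ / (1025 × 3930) ≈ 0.029927 m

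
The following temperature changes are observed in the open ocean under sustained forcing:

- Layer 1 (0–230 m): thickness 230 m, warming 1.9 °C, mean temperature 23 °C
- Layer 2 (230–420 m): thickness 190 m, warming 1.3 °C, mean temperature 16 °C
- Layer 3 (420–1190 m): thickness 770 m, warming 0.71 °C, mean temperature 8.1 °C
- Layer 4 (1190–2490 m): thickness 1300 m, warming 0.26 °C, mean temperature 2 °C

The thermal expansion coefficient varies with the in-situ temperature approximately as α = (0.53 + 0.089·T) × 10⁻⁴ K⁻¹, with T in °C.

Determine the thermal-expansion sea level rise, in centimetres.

Δh = 25.3 cm

Layer 1: α = (0.53 + 0.089×23)×10⁻⁴ = 2.577×10⁻⁴ K⁻¹
Layer 2: α = (0.53 + 0.089×16)×10⁻⁴ = 1.954×10⁻⁴ K⁻¹
Layer 3: α = (0.53 + 0.089×8.1)×10⁻⁴ = 1.2509×10⁻⁴ K⁻¹
Layer 4: α = (0.53 + 0.089×2)×10⁻⁴ = 0.708×10⁻⁴ K⁻¹
2.577×10⁻⁴ × 230 × 1.9 = 0.1126149 m
230–420 m: 1.954×10⁻⁴ × 1.3 × 190 = 0.0482638 m
420–1190 m: 770 × 0.71 × 1.2509×10⁻⁴ = 0.068386703 m
1300 × 0.708×10⁻⁴ × 0.26 = 0.0239304 m
Δh = 0.1126149 + 0.0482638 + 0.068386703 + 0.0239304 = 0.253195803 m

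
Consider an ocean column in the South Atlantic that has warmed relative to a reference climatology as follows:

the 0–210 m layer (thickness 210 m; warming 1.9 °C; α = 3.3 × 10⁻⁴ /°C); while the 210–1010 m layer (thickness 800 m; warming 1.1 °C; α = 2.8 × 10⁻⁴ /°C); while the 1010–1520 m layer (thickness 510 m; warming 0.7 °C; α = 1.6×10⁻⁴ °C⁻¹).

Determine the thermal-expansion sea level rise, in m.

0.435 m

Layer 1: 210 × 3.3×10⁻⁴ × 1.9 = 0.13167 m
Layer 2: 1.1 × 2.8×10⁻⁴ × 800 = 0.24640 m
510 × 0.7 × 1.6×10⁻⁴ = 0.05712 m
Δh = 0.13167 + 0.24640 + 0.05712 = 0.43519 m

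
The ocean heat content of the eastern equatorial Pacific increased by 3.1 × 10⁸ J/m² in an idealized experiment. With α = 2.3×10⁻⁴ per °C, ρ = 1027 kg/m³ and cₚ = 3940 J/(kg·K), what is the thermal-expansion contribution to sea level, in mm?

Δh ≈ 17.6 mm

Δh = αQ/(ρcₚ) = 2.3×10⁻⁴ × 3.1×10⁸ / (1027 × 3940) ≈ 0.017621 m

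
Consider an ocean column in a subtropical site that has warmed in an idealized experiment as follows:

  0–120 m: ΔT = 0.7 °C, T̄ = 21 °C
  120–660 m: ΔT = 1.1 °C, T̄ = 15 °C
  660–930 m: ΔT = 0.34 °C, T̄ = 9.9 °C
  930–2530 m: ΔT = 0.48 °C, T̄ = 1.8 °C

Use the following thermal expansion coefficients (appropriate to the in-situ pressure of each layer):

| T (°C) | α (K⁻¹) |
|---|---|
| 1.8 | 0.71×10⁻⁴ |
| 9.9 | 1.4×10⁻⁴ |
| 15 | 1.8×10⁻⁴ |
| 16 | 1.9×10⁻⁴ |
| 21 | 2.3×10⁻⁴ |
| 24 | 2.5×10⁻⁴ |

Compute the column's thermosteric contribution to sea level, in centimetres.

Layer 1 at 21 °C → α = 2.3×10⁻⁴ K⁻¹
Layer 2 at 15 °C → α = 1.8×10⁻⁴ K⁻¹
Layer 3 at 9.9 °C → α = 1.4×10⁻⁴ K⁻¹
Layer 4 at 1.8 °C → α = 0.71×10⁻⁴ K⁻¹
Layer 1: 2.3×10⁻⁴ × 120 × 0.7 = 0.01932 m
120–660 m: 540 × 1.1 × 1.8×10⁻⁴ = 0.10692 m
Layer 3: 0.34 × 270 × 1.4×10⁻⁴ = 0.012852 m
Layer 4: 1600 × 0.48 × 0.71×10⁻⁴ = 0.054528 m
Δh = 0.01932 + 0.10692 + 0.012852 + 0.054528 = 0.19362 m

about 19.4 cm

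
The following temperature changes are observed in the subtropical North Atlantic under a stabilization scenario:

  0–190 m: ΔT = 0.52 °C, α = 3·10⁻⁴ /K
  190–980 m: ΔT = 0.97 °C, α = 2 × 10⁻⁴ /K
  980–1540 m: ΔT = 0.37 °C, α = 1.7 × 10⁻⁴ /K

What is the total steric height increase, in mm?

0–190 m: 3×10⁻⁴ × 190 × 0.52 = 0.02964 m
Layer 2: 0.97 × 790 × 2×10⁻⁴ = 0.15326 m
Layer 3: 1.7×10⁻⁴ × 0.37 × 560 = 0.035224 m
Δh = 0.02964 + 0.15326 + 0.035224 = 0.218124 m

Δh ≈ 218 mm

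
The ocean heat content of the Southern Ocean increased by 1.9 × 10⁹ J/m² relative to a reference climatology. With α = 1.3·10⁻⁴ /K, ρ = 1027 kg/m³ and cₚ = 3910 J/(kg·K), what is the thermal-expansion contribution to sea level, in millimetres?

61.5 mm of thermosteric rise

Δh = αQ/(ρcₚ) = 1.3×10⁻⁴ × 1.9×10⁹ / (1027 × 3910) ≈ 0.061511 m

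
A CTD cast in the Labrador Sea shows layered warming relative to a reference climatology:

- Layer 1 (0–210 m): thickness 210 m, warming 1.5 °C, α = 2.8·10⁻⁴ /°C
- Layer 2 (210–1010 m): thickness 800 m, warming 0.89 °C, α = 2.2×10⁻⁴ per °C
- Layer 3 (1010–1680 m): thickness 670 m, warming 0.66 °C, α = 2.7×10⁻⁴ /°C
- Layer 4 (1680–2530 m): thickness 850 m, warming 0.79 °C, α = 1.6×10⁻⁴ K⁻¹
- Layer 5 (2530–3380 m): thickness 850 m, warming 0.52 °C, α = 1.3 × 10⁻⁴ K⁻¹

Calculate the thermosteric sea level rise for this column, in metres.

0–210 m: 2.8×10⁻⁴ × 210 × 1.5 = 0.08820 m
210–1010 m: 800 × 2.2×10⁻⁴ × 0.89 = 0.15664 m
0.66 × 2.7×10⁻⁴ × 670 = 0.119394 m
Layer 4: 0.79 × 1.6×10⁻⁴ × 850 = 0.10744 m
Layer 5: 1.3×10⁻⁴ × 0.52 × 850 = 0.05746 m
Δh = 0.08820 + 0.15664 + 0.119394 + 0.10744 + 0.05746 = 0.529134 m ≈ 0.53 m

Δh ≈ 0.53 m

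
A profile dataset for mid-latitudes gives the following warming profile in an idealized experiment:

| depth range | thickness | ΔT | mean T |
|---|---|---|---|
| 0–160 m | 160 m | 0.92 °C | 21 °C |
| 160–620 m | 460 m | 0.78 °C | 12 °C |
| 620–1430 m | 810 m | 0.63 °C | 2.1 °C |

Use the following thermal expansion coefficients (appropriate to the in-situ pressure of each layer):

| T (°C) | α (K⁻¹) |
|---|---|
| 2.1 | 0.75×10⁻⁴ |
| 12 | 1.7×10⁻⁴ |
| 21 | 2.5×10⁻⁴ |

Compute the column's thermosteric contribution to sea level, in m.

Δh = 0.14 m

Layer 1 at 21 °C → α = 2.5×10⁻⁴ K⁻¹
Layer 2 at 12 °C → α = 1.7×10⁻⁴ K⁻¹
Layer 3 at 2.1 °C → α = 0.75×10⁻⁴ K⁻¹
0.92 × 160 × 2.5×10⁻⁴ = 0.03680 m
Layer 2: 0.78 × 1.7×10⁻⁴ × 460 = 0.060996 m
0.63 × 0.75×10⁻⁴ × 810 = 0.0382725 m
Δh = 0.03680 + 0.060996 + 0.0382725 = 0.1360685 m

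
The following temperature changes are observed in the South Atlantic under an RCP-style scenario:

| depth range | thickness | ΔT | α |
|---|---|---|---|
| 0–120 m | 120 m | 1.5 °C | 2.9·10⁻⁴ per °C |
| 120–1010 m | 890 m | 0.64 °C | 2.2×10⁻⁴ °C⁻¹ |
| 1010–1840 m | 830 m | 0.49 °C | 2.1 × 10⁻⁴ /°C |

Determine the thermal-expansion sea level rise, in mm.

0–120 m: 2.9×10⁻⁴ × 1.5 × 120 = 0.05220 m
120–1010 m: 890 × 0.64 × 2.2×10⁻⁴ = 0.125312 m
1010–1840 m: 2.1×10⁻⁴ × 830 × 0.49 = 0.085407 m
Δh = 0.05220 + 0.125312 + 0.085407 = 0.262919 m

Δh = 263 mm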